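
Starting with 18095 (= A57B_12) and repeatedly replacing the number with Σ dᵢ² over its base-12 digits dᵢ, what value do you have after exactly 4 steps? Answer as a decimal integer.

18095 = (10,5,7,11)_12 → 10² + 5² + 7² + 11² = 100 + 25 + 49 + 121 = 295
295 = (2,0,7)_12 → 2² + 0² + 7² = 4 + 0 + 49 = 53
53 = (4,5)_12 → 4² + 5² = 16 + 25 = 41
41 = (3,5)_12 → 3² + 5² = 9 + 25 = 34

34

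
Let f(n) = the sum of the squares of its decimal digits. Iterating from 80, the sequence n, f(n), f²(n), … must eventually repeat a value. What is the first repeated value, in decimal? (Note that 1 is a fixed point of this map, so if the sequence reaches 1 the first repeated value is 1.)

89

80 → 8² + 0² = 64 + 0 = 64
64 → 6² + 4² = 36 + 16 = 52
52 → 5² + 2² = 25 + 4 = 29
29 → 2² + 9² = 4 + 81 = 85
85 → 8² + 5² = 64 + 25 = 89
89 → 8² + 9² = 64 + 81 = 145
145 → 1² + 4² + 5² = 1 + 16 + 25 = 42
42 → 4² + 2² = 16 + 4 = 20
20 → 2² + 0² = 4 + 0 = 4
4 → 4² = 16
16 → 1² + 6² = 1 + 36 = 37
37 → 3² + 7² = 9 + 49 = 58
58 → 5² + 8² = 25 + 64 = 89  — 89 already appeared earlier.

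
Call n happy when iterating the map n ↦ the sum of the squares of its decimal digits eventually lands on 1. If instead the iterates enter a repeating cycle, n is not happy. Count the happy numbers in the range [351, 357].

351: 351 → 35 → 34 → 25 → 29 → 85 → 89 → 145 → 42 → 20 → 4 → 16 → 37 → 58 → 89  — not happy
352: 352 → 38 → 73 → 58 → 89 → 145 → 42 → 20 → 4 → 16 → 37 → 58  — not happy
353: 353 → 43 → 25 → 29 → 85 → 89 → 145 → 42 → 20 → 4 → 16 → 37 → 58 → 89  — not happy
354: 354 → 50 → 25 → 29 → 85 → 89 → 145 → 42 → 20 → 4 → 16 → 37 → 58 → 89  — not happy
355: 355 → 59 → 106 → 37 → 58 → 89 → 145 → 42 → 20 → 4 → 16 → 37  — not happy
356: 356 → 70 → 49 → 97 → 130 → 10 → 1  — happy
357: 357 → 83 → 73 → 58 → 89 → 145 → 42 → 20 → 4 → 16 → 37 → 58  — not happy
happy: 356

1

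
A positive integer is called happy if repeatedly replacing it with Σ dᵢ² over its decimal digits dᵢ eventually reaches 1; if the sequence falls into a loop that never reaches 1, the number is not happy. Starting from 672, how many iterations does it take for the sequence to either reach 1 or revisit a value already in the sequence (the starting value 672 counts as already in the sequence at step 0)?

9

672 → 89
89 → 145
145 → 42
42 → 20
20 → 4
4 → 16
16 → 37
37 → 58
58 → 89  — 89 repeats.
That took 9 steps.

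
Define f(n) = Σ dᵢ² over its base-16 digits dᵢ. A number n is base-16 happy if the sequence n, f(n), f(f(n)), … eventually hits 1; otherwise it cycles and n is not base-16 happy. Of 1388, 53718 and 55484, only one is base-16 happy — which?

55484

1388: 1388 → 205 → 313 → 91 → 146 → 85 → 50 → 13 → 169 → 181 → 146  — repeats 146 (not base-16 happy)
53718: 53718 → 375 → 99 → 45 → 173 → 269 → 170 → 200 → 208 → 169 → 181 → 146 → 85 → 50 → 13 → 169  — repeats 169 (not base-16 happy)
55484: 55484 → 498 → 230 → 232 → 260 → 17 → 2 → 4 → 16 → 1  — reaches 1 (base-16 happy)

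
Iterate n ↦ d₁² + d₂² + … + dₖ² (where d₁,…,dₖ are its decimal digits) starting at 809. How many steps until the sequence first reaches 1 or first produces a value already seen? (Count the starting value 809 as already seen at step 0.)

809 → 8² + 0² + 9² = 64 + 0 + 81 = 145
145 → 1² + 4² + 5² = 1 + 16 + 25 = 42
42 → 4² + 2² = 16 + 4 = 20
20 → 2² + 0² = 4 + 0 = 4
4 → 4² = 16
16 → 1² + 6² = 1 + 36 = 37
37 → 3² + 7² = 9 + 49 = 58
58 → 5² + 8² = 25 + 64 = 89
89 → 8² + 9² = 64 + 81 = 145  — 145 repeats.
That took 9 steps.

9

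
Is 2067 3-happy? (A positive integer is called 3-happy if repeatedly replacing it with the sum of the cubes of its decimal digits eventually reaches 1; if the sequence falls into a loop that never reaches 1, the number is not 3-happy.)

2067 → 567
567 → 684
684 → 792
792 → 1080
1080 → 513
513 → 153
153 → 153  — 153 already seen; the sequence cycles without reaching 1.

not 3-happy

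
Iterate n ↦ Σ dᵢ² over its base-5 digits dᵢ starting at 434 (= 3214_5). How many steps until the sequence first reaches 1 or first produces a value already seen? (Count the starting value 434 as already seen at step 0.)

6

434 = (3,2,1,4)_5 → 30
30 = (1,1,0)_5 → 2
2 = (2)_5 → 4
4 = (4)_5 → 16
16 = (3,1)_5 → 10
10 = (2,0)_5 → 4  — 4 repeats.
That took 6 steps.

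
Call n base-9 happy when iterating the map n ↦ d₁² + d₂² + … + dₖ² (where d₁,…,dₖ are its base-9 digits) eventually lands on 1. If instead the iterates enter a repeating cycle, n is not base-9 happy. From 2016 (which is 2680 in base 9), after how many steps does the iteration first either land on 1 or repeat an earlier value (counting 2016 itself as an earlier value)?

7

2016 = (2,6,8,0)_9 → 2² + 6² + 8² + 0² = 4 + 36 + 64 + 0 = 104
104 = (1,2,5)_9 → 1² + 2² + 5² = 1 + 4 + 25 = 30
30 = (3,3)_9 → 3² + 3² = 9 + 9 = 18
18 = (2,0)_9 → 2² + 0² = 4 + 0 = 4
4 = (4)_9 → 4² = 16
16 = (1,7)_9 → 1² + 7² = 1 + 49 = 50
50 = (5,5)_9 → 5² + 5² = 25 + 25 = 50  — 50 repeats.
That took 7 steps.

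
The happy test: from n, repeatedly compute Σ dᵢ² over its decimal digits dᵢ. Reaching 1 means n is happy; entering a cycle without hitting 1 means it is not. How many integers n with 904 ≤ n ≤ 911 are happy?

904: 904 → 97 → 130 → 10 → 1  — happy
905: 905 → 106 → 37 → 58 → 89 → 145 → 42 → 20 → 4 → 16 → 37  — not happy
906: 906 → 117 → 51 → 26 → 40 → 16 → 37 → 58 → 89 → 145 → 42 → 20 → 4 → 16  — not happy
907: 907 → 130 → 10 → 1  — happy
908: 908 → 145 → 42 → 20 → 4 → 16 → 37 → 58 → 89 → 145  — not happy
909: 909 → 162 → 41 → 17 → 50 → 25 → 29 → 85 → 89 → 145 → 42 → 20 → 4 → 16 → 37 → 58 → 89  — not happy
910: 910 → 82 → 68 → 100 → 1  — happy
911: 911 → 83 → 73 → 58 → 89 → 145 → 42 → 20 → 4 → 16 → 37 → 58  — not happy
happy: 904, 907, 910

3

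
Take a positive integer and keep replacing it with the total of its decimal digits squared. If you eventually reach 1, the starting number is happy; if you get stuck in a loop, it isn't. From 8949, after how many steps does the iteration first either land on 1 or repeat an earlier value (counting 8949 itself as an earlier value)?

8949 → 8² + 9² + 4² + 9² = 64 + 81 + 16 + 81 = 242
242 → 2² + 4² + 2² = 4 + 16 + 4 = 24
24 → 2² + 4² = 4 + 16 = 20
20 → 2² + 0² = 4 + 0 = 4
4 → 4² = 16
16 → 1² + 6² = 1 + 36 = 37
37 → 3² + 7² = 9 + 49 = 58
58 → 5² + 8² = 25 + 64 = 89
89 → 8² + 9² = 64 + 81 = 145
145 → 1² + 4² + 5² = 1 + 16 + 25 = 42
42 → 4² + 2² = 16 + 4 = 20  — 20 repeats.
That took 11 steps.

11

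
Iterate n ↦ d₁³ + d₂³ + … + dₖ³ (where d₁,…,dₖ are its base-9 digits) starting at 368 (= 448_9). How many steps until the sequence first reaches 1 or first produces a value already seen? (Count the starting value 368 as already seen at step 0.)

368 = (4,4,8)_9 → 4³ + 4³ + 8³ = 64 + 64 + 512 = 640
640 = (7,8,1)_9 → 7³ + 8³ + 1³ = 343 + 512 + 1 = 856
856 = (1,1,5,1)_9 → 1³ + 1³ + 5³ + 1³ = 1 + 1 + 125 + 1 = 128
128 = (1,5,2)_9 → 1³ + 5³ + 2³ = 1 + 125 + 8 = 134
134 = (1,5,8)_9 → 1³ + 5³ + 8³ = 1 + 125 + 512 = 638
638 = (7,7,8)_9 → 7³ + 7³ + 8³ = 343 + 343 + 512 = 1198
1198 = (1,5,7,1)_9 → 1³ + 5³ + 7³ + 1³ = 1 + 125 + 343 + 1 = 470
470 = (5,7,2)_9 → 5³ + 7³ + 2³ = 125 + 343 + 8 = 476
476 = (5,7,8)_9 → 5³ + 7³ + 8³ = 125 + 343 + 512 = 980
980 = (1,3,0,8)_9 → 1³ + 3³ + 0³ + 8³ = 1 + 27 + 0 + 512 = 540
540 = (6,6,0)_9 → 6³ + 6³ + 0³ = 216 + 216 + 0 = 432
432 = (5,3,0)_9 → 5³ + 3³ + 0³ = 125 + 27 + 0 = 152
152 = (1,7,8)_9 → 1³ + 7³ + 8³ = 1 + 343 + 512 = 856  — 856 repeats.
That took 13 steps.

13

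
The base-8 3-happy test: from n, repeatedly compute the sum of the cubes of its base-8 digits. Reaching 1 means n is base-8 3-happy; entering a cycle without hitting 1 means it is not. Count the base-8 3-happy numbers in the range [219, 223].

219: 219 → 81 → 10 → 9 → 2 → 8 → 1  — base-8 3-happy
220: 220 → 118 → 433 → 433  — not base-8 3-happy
221: 221 → 179 → 251 → 397 → 342 → 349 → 277 → 197 → 152 → 35 → 91 → 55 → 559 → 469 → 476 → 434 → 440 → 559  — not base-8 3-happy
222: 222 → 270 → 281 → 92 → 92  — not base-8 3-happy
223: 223 → 397 → 342 → 349 → 277 → 197 → 152 → 35 → 91 → 55 → 559 → 469 → 476 → 434 → 440 → 559  — not base-8 3-happy
base-8 3-happy: 219

1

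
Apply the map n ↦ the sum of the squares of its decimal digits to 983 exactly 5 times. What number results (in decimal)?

983 → 9² + 8² + 3² = 154
154 → 1² + 5² + 4² = 42
42 → 4² + 2² = 20
20 → 2² + 0² = 4
4 → 4² = 16

16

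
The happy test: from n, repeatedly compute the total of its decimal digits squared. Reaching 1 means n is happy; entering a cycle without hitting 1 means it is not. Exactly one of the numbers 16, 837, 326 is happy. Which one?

326

16: 16 → 37 → 58 → 89 → 145 → 42 → 20 → 4 → 16  — repeats 16 (not happy)
837: 837 → 122 → 9 → 81 → 65 → 61 → 37 → 58 → 89 → 145 → 42 → 20 → 4 → 16 → 37  — repeats 37 (not happy)
326: 326 → 49 → 97 → 130 → 10 → 1  — reaches 1 (happy)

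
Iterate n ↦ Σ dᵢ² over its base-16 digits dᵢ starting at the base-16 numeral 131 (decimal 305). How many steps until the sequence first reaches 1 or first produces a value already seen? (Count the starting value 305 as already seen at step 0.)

8

305 = (1,3,1)_16 → 1² + 3² + 1² = 1 + 9 + 1 = 11
11 = (11)_16 → 11² = 121
121 = (7,9)_16 → 7² + 9² = 49 + 81 = 130
130 = (8,2)_16 → 8² + 2² = 64 + 4 = 68
68 = (4,4)_16 → 4² + 4² = 16 + 16 = 32
32 = (2,0)_16 → 2² + 0² = 4 + 0 = 4
4 = (4)_16 → 4² = 16
16 = (1,0)_16 → 1² + 0² = 1 + 0 = 1  — reached 1.
That took 8 steps.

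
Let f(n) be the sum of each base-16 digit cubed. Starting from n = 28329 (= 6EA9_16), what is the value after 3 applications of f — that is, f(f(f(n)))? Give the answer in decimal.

28329 = (6,14,10,9)_16 → 6³ + 14³ + 10³ + 9³ = 216 + 2744 + 1000 + 729 = 4689
4689 = (1,2,5,1)_16 → 1³ + 2³ + 5³ + 1³ = 1 + 8 + 125 + 1 = 135
135 = (8,7)_16 → 8³ + 7³ = 512 + 343 = 855

855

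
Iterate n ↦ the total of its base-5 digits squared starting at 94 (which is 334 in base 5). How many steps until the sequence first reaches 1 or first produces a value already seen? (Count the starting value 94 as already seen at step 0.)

94 = (3,3,4)_5 → 3² + 3² + 4² = 34
34 = (1,1,4)_5 → 1² + 1² + 4² = 18
18 = (3,3)_5 → 3² + 3² = 18  — 18 repeats.
That took 3 steps.

3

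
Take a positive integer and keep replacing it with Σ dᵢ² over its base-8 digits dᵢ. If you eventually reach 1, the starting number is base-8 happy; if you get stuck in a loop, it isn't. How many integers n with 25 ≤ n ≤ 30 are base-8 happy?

1

25: 25 → 10 → 5 → 25  (repeats 25)
26: 26 → 13 → 26  (repeats 26)
27: 27 → 18 → 8 → 1  (reaches 1)
28: 28 → 25 → 10 → 5 → 25  (repeats 25)
29: 29 → 34 → 20 → 20  (repeats 20)
30: 30 → 45 → 50 → 40 → 25 → 10 → 5 → 25  (repeats 25)
base-8 happy: 27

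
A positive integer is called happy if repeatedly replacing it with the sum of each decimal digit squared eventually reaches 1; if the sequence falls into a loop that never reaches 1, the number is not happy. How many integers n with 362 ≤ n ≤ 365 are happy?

2

362: 362 → 49 → 97 → 130 → 10 → 1  — happy
363: 363 → 54 → 41 → 17 → 50 → 25 → 29 → 85 → 89 → 145 → 42 → 20 → 4 → 16 → 37 → 58 → 89  — not happy
364: 364 → 61 → 37 → 58 → 89 → 145 → 42 → 20 → 4 → 16 → 37  — not happy
365: 365 → 70 → 49 → 97 → 130 → 10 → 1  — happy
happy: 362, 365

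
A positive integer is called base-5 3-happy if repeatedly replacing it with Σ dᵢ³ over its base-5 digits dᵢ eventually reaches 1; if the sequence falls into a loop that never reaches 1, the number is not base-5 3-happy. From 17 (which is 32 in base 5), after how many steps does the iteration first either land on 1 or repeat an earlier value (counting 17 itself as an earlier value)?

17 = (3,2)_5 → 3³ + 2³ = 27 + 8 = 35
35 = (1,2,0)_5 → 1³ + 2³ + 0³ = 1 + 8 + 0 = 9
9 = (1,4)_5 → 1³ + 4³ = 1 + 64 = 65
65 = (2,3,0)_5 → 2³ + 3³ + 0³ = 8 + 27 + 0 = 35  — 35 repeats.
That took 4 steps.

4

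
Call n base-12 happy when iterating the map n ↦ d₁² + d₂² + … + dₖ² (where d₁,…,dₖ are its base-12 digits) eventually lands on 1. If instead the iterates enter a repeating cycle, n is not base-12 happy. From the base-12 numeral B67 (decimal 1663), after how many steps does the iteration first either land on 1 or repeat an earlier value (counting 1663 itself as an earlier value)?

6

1663 = (11,6,7)_12 → 206
206 = (1,5,2)_12 → 30
30 = (2,6)_12 → 40
40 = (3,4)_12 → 25
25 = (2,1)_12 → 5
5 = (5)_12 → 25  — 25 repeats.
That took 6 steps.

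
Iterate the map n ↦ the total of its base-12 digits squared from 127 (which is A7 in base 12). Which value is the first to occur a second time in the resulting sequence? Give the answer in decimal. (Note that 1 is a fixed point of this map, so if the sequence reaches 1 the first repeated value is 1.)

26

127 = (10,7)_12 → 10² + 7² = 100 + 49 = 149
149 = (1,0,5)_12 → 1² + 0² + 5² = 1 + 0 + 25 = 26
26 = (2,2)_12 → 2² + 2² = 4 + 4 = 8
8 = (8)_12 → 8² = 64
64 = (5,4)_12 → 5² + 4² = 25 + 16 = 41
41 = (3,5)_12 → 3² + 5² = 9 + 25 = 34
34 = (2,10)_12 → 2² + 10² = 4 + 100 = 104
104 = (8,8)_12 → 8² + 8² = 64 + 64 = 128
128 = (10,8)_12 → 10² + 8² = 100 + 64 = 164
164 = (1,1,8)_12 → 1² + 1² + 8² = 1 + 1 + 64 = 66
66 = (5,6)_12 → 5² + 6² = 25 + 36 = 61
61 = (5,1)_12 → 5² + 1² = 25 + 1 = 26  — 26 already appeared earlier.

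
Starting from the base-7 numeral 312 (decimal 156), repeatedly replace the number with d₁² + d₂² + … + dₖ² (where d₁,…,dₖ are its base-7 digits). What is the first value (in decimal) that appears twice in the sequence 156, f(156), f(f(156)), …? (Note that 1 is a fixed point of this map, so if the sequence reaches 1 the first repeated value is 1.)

4

156 = (3,1,2)_7 → 14
14 = (2,0)_7 → 4
4 = (4)_7 → 16
16 = (2,2)_7 → 8
8 = (1,1)_7 → 2
2 = (2)_7 → 4  — 4 already appeared earlier.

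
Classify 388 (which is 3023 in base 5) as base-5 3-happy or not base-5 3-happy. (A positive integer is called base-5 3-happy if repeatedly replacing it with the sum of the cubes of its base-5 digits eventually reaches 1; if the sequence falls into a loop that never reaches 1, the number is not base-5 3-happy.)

388 = (3,0,2,3)_5 → 3³ + 0³ + 2³ + 3³ = 62
62 = (2,2,2)_5 → 2³ + 2³ + 2³ = 24
24 = (4,4)_5 → 4³ + 4³ = 128
128 = (1,0,0,3)_5 → 1³ + 0³ + 0³ + 3³ = 28
28 = (1,0,3)_5 → 1³ + 0³ + 3³ = 28  — 28 already seen; the sequence cycles without reaching 1.

not base-5 3-happy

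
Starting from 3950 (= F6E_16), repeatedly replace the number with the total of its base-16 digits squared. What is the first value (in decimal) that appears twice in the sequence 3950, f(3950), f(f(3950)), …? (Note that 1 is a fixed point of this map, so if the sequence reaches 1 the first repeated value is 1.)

3950 = (15,6,14)_16 → 15² + 6² + 14² = 225 + 36 + 196 = 457
457 = (1,12,9)_16 → 1² + 12² + 9² = 1 + 144 + 81 = 226
226 = (14,2)_16 → 14² + 2² = 196 + 4 = 200
200 = (12,8)_16 → 12² + 8² = 144 + 64 = 208
208 = (13,0)_16 → 13² + 0² = 169 + 0 = 169
169 = (10,9)_16 → 10² + 9² = 100 + 81 = 181
181 = (11,5)_16 → 11² + 5² = 121 + 25 = 146
146 = (9,2)_16 → 9² + 2² = 81 + 4 = 85
85 = (5,5)_16 → 5² + 5² = 25 + 25 = 50
50 = (3,2)_16 → 3² + 2² = 9 + 4 = 13
13 = (13)_16 → 13² = 169  — 169 already appeared earlier.

169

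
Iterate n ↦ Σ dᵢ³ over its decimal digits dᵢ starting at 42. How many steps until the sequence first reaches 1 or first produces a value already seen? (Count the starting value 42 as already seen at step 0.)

42 → 4³ + 2³ = 64 + 8 = 72
72 → 7³ + 2³ = 343 + 8 = 351
351 → 3³ + 5³ + 1³ = 27 + 125 + 1 = 153
153 → 1³ + 5³ + 3³ = 1 + 125 + 27 = 153  — 153 repeats.
That took 4 steps.

4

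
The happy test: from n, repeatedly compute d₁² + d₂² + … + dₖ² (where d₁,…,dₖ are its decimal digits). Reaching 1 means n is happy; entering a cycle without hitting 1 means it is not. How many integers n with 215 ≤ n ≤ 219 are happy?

215: 215 → 30 → 9 → 81 → 65 → 61 → 37 → 58 → 89 → 145 → 42 → 20 → 4 → 16 → 37  — not happy
216: 216 → 41 → 17 → 50 → 25 → 29 → 85 → 89 → 145 → 42 → 20 → 4 → 16 → 37 → 58 → 89  — not happy
217: 217 → 54 → 41 → 17 → 50 → 25 → 29 → 85 → 89 → 145 → 42 → 20 → 4 → 16 → 37 → 58 → 89  — not happy
218: 218 → 69 → 117 → 51 → 26 → 40 → 16 → 37 → 58 → 89 → 145 → 42 → 20 → 4 → 16  — not happy
219: 219 → 86 → 100 → 1  — happy
happy: 219

1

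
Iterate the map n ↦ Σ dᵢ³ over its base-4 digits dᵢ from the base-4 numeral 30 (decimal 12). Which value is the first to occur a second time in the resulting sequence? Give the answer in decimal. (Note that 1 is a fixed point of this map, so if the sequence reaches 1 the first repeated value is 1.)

9

12 = (3,0)_4 → 3³ + 0³ = 27 + 0 = 27
27 = (1,2,3)_4 → 1³ + 2³ + 3³ = 1 + 8 + 27 = 36
36 = (2,1,0)_4 → 2³ + 1³ + 0³ = 8 + 1 + 0 = 9
9 = (2,1)_4 → 2³ + 1³ = 8 + 1 = 9  — 9 already appeared earlier.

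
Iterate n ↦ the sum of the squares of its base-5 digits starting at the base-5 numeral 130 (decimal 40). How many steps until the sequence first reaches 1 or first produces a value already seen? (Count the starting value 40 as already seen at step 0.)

4

40 = (1,3,0)_5 → 1² + 3² + 0² = 1 + 9 + 0 = 10
10 = (2,0)_5 → 2² + 0² = 4 + 0 = 4
4 = (4)_5 → 4² = 16
16 = (3,1)_5 → 3² + 1² = 9 + 1 = 10  — 10 repeats.
That took 4 steps.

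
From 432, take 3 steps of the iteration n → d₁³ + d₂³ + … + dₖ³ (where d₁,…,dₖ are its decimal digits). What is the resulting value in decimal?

702

432 → 4³ + 3³ + 2³ = 99
99 → 9³ + 9³ = 1458
1458 → 1³ + 4³ + 5³ + 8³ = 702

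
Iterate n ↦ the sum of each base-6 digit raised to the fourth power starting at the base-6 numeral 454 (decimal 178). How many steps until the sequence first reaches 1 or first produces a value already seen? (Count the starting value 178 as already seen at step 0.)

178 = (4,5,4)_6 → 4⁴ + 5⁴ + 4⁴ = 256 + 625 + 256 = 1137
1137 = (5,1,3,3)_6 → 5⁴ + 1⁴ + 3⁴ + 3⁴ = 625 + 1 + 81 + 81 = 788
788 = (3,3,5,2)_6 → 3⁴ + 3⁴ + 5⁴ + 2⁴ = 81 + 81 + 625 + 16 = 803
803 = (3,4,1,5)_6 → 3⁴ + 4⁴ + 1⁴ + 5⁴ = 81 + 256 + 1 + 625 = 963
963 = (4,2,4,3)_6 → 4⁴ + 2⁴ + 4⁴ + 3⁴ = 256 + 16 + 256 + 81 = 609
609 = (2,4,5,3)_6 → 2⁴ + 4⁴ + 5⁴ + 3⁴ = 16 + 256 + 625 + 81 = 978
978 = (4,3,1,0)_6 → 4⁴ + 3⁴ + 1⁴ + 0⁴ = 256 + 81 + 1 + 0 = 338
338 = (1,3,2,2)_6 → 1⁴ + 3⁴ + 2⁴ + 2⁴ = 1 + 81 + 16 + 16 = 114
114 = (3,1,0)_6 → 3⁴ + 1⁴ + 0⁴ = 81 + 1 + 0 = 82
82 = (2,1,4)_6 → 2⁴ + 1⁴ + 4⁴ = 16 + 1 + 256 = 273
273 = (1,1,3,3)_6 → 1⁴ + 1⁴ + 3⁴ + 3⁴ = 1 + 1 + 81 + 81 = 164
164 = (4,3,2)_6 → 4⁴ + 3⁴ + 2⁴ = 256 + 81 + 16 = 353
353 = (1,3,4,5)_6 → 1⁴ + 3⁴ + 4⁴ + 5⁴ = 1 + 81 + 256 + 625 = 963  — 963 repeats.
That took 13 steps.

13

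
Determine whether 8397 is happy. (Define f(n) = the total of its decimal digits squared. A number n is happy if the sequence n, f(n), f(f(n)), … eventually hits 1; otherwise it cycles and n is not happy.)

8397 → 8² + 3² + 9² + 7² = 64 + 9 + 81 + 49 = 203
203 → 2² + 0² + 3² = 4 + 0 + 9 = 13
13 → 1² + 3² = 1 + 9 = 10
10 → 1² + 0² = 1 + 0 = 1  — reached 1.

happy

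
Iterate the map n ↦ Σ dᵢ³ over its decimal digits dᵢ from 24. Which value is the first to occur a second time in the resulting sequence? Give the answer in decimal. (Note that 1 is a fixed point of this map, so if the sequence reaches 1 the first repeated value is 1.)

153

24 → 2³ + 4³ = 72
72 → 7³ + 2³ = 351
351 → 3³ + 5³ + 1³ = 153
153 → 1³ + 5³ + 3³ = 153  — 153 already appeared earlier.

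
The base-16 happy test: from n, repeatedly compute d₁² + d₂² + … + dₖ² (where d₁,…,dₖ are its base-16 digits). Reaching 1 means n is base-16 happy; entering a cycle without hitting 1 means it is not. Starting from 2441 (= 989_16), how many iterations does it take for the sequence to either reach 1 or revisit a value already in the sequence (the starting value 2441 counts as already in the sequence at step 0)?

10

2441 = (9,8,9)_16 → 9² + 8² + 9² = 226
226 = (14,2)_16 → 14² + 2² = 200
200 = (12,8)_16 → 12² + 8² = 208
208 = (13,0)_16 → 13² + 0² = 169
169 = (10,9)_16 → 10² + 9² = 181
181 = (11,5)_16 → 11² + 5² = 146
146 = (9,2)_16 → 9² + 2² = 85
85 = (5,5)_16 → 5² + 5² = 50
50 = (3,2)_16 → 3² + 2² = 13
13 = (13)_16 → 13² = 169  — 169 repeats.
That took 10 steps.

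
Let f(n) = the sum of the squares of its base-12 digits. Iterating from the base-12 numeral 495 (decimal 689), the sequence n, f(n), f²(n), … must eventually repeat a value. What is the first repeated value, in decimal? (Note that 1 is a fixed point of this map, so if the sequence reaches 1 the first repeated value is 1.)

689 = (4,9,5)_12 → 4² + 9² + 5² = 16 + 81 + 25 = 122
122 = (10,2)_12 → 10² + 2² = 100 + 4 = 104
104 = (8,8)_12 → 8² + 8² = 64 + 64 = 128
128 = (10,8)_12 → 10² + 8² = 100 + 64 = 164
164 = (1,1,8)_12 → 1² + 1² + 8² = 1 + 1 + 64 = 66
66 = (5,6)_12 → 5² + 6² = 25 + 36 = 61
61 = (5,1)_12 → 5² + 1² = 25 + 1 = 26
26 = (2,2)_12 → 2² + 2² = 4 + 4 = 8
8 = (8)_12 → 8² = 64
64 = (5,4)_12 → 5² + 4² = 25 + 16 = 41
41 = (3,5)_12 → 3² + 5² = 9 + 25 = 34
34 = (2,10)_12 → 2² + 10² = 4 + 100 = 104  — 104 already appeared earlier.

104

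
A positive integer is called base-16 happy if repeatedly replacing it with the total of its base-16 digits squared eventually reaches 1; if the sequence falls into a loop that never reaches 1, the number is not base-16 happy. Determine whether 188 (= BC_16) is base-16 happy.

not base-16 happy

188 = (11,12)_16 → 11² + 12² = 265
265 = (1,0,9)_16 → 1² + 0² + 9² = 82
82 = (5,2)_16 → 5² + 2² = 29
29 = (1,13)_16 → 1² + 13² = 170
170 = (10,10)_16 → 10² + 10² = 200
200 = (12,8)_16 → 12² + 8² = 208
208 = (13,0)_16 → 13² + 0² = 169
169 = (10,9)_16 → 10² + 9² = 181
181 = (11,5)_16 → 11² + 5² = 146
146 = (9,2)_16 → 9² + 2² = 85
85 = (5,5)_16 → 5² + 5² = 50
50 = (3,2)_16 → 3² + 2² = 13
13 = (13)_16 → 13² = 169  — 169 already seen; the sequence cycles without reaching 1.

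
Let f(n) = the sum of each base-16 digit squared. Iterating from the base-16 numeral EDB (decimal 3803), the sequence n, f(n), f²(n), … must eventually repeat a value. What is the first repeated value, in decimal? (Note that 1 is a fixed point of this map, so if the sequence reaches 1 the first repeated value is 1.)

1

3803 = (14,13,11)_16 → 14² + 13² + 11² = 486
486 = (1,14,6)_16 → 1² + 14² + 6² = 233
233 = (14,9)_16 → 14² + 9² = 277
277 = (1,1,5)_16 → 1² + 1² + 5² = 27
27 = (1,11)_16 → 1² + 11² = 122
122 = (7,10)_16 → 7² + 10² = 149
149 = (9,5)_16 → 9² + 5² = 106
106 = (6,10)_16 → 6² + 10² = 136
136 = (8,8)_16 → 8² + 8² = 128
128 = (8,0)_16 → 8² + 0² = 64
64 = (4,0)_16 → 4² + 0² = 16
16 = (1,0)_16 → 1² + 0² = 1  — reached the fixed point 1.
1 → 1, so 1 is the first repeated value.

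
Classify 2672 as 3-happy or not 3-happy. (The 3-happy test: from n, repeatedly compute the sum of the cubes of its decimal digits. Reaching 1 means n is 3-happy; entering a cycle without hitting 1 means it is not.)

2672 → 2³ + 6³ + 7³ + 2³ = 575
575 → 5³ + 7³ + 5³ = 593
593 → 5³ + 9³ + 3³ = 881
881 → 8³ + 8³ + 1³ = 1025
1025 → 1³ + 0³ + 2³ + 5³ = 134
134 → 1³ + 3³ + 4³ = 92
92 → 9³ + 2³ = 737
737 → 7³ + 3³ + 7³ = 713
713 → 7³ + 1³ + 3³ = 371
371 → 3³ + 7³ + 1³ = 371  — 371 already seen; the sequence cycles without reaching 1.

not 3-happy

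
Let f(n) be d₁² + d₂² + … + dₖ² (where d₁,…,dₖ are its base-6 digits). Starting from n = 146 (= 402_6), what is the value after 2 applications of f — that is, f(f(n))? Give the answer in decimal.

13

146 = (4,0,2)_6 → 4² + 0² + 2² = 20
20 = (3,2)_6 → 3² + 2² = 13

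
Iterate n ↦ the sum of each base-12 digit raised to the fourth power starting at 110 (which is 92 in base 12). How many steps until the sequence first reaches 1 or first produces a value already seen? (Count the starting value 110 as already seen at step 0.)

15

110 = (9,2)_12 → 9⁴ + 2⁴ = 6561 + 16 = 6577
6577 = (3,9,8,1)_12 → 3⁴ + 9⁴ + 8⁴ + 1⁴ = 81 + 6561 + 4096 + 1 = 10739
10739 = (6,2,6,11)_12 → 6⁴ + 2⁴ + 6⁴ + 11⁴ = 1296 + 16 + 1296 + 14641 = 17249
17249 = (9,11,9,5)_12 → 9⁴ + 11⁴ + 9⁴ + 5⁴ = 6561 + 14641 + 6561 + 625 = 28388
28388 = (1,4,5,1,8)_12 → 1⁴ + 4⁴ + 5⁴ + 1⁴ + 8⁴ = 1 + 256 + 625 + 1 + 4096 = 4979
4979 = (2,10,6,11)_12 → 2⁴ + 10⁴ + 6⁴ + 11⁴ = 16 + 10000 + 1296 + 14641 = 25953
25953 = (1,3,0,2,9)_12 → 1⁴ + 3⁴ + 0⁴ + 2⁴ + 9⁴ = 1 + 81 + 0 + 16 + 6561 = 6659
6659 = (3,10,2,11)_12 → 3⁴ + 10⁴ + 2⁴ + 11⁴ = 81 + 10000 + 16 + 14641 = 24738
24738 = (1,2,3,9,6)_12 → 1⁴ + 2⁴ + 3⁴ + 9⁴ + 6⁴ = 1 + 16 + 81 + 6561 + 1296 = 7955
7955 = (4,7,2,11)_12 → 4⁴ + 7⁴ + 2⁴ + 11⁴ = 256 + 2401 + 16 + 14641 = 17314
17314 = (10,0,2,10)_12 → 10⁴ + 0⁴ + 2⁴ + 10⁴ = 10000 + 0 + 16 + 10000 = 20016
20016 = (11,7,0,0)_12 → 11⁴ + 7⁴ + 0⁴ + 0⁴ = 14641 + 2401 + 0 + 0 = 17042
17042 = (9,10,4,2)_12 → 9⁴ + 10⁴ + 4⁴ + 2⁴ = 6561 + 10000 + 256 + 16 = 16833
16833 = (9,8,10,9)_12 → 9⁴ + 8⁴ + 10⁴ + 9⁴ = 6561 + 4096 + 10000 + 6561 = 27218
27218 = (1,3,9,0,2)_12 → 1⁴ + 3⁴ + 9⁴ + 0⁴ + 2⁴ = 1 + 81 + 6561 + 0 + 16 = 6659  — 6659 repeats.
That took 15 steps.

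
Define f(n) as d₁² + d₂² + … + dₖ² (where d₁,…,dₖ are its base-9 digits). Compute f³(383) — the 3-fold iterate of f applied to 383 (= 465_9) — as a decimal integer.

383 = (4,6,5)_9 → 4² + 6² + 5² = 77
77 = (8,5)_9 → 8² + 5² = 89
89 = (1,0,8)_9 → 1² + 0² + 8² = 65

65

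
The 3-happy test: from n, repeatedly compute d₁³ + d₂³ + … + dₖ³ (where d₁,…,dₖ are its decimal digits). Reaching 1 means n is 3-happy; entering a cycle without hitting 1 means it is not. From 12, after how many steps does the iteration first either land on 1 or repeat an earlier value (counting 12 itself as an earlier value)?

12 → 1³ + 2³ = 9
9 → 9³ = 729
729 → 7³ + 2³ + 9³ = 1080
1080 → 1³ + 0³ + 8³ + 0³ = 513
513 → 5³ + 1³ + 3³ = 153
153 → 1³ + 5³ + 3³ = 153  — 153 repeats.
That took 6 steps.

6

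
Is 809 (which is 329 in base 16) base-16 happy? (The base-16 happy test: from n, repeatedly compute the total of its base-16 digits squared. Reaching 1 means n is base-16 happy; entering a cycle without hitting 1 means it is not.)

809 = (3,2,9)_16 → 3² + 2² + 9² = 94
94 = (5,14)_16 → 5² + 14² = 221
221 = (13,13)_16 → 13² + 13² = 338
338 = (1,5,2)_16 → 1² + 5² + 2² = 30
30 = (1,14)_16 → 1² + 14² = 197
197 = (12,5)_16 → 12² + 5² = 169
169 = (10,9)_16 → 10² + 9² = 181
181 = (11,5)_16 → 11² + 5² = 146
146 = (9,2)_16 → 9² + 2² = 85
85 = (5,5)_16 → 5² + 5² = 50
50 = (3,2)_16 → 3² + 2² = 13
13 = (13)_16 → 13² = 169  — 169 already seen; the sequence cycles without reaching 1.

not base-16 happy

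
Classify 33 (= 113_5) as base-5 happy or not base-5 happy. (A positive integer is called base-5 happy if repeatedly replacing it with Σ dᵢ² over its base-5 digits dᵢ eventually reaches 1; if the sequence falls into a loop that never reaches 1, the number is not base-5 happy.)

33 = (1,1,3)_5 → 1² + 1² + 3² = 1 + 1 + 9 = 11
11 = (2,1)_5 → 2² + 1² = 4 + 1 = 5
5 = (1,0)_5 → 1² + 0² = 1 + 0 = 1  — reached 1.

base-5 happy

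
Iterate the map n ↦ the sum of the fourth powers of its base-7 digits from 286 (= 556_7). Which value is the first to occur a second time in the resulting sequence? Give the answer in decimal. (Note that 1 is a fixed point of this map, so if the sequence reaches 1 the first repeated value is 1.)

286 = (5,5,6)_7 → 5⁴ + 5⁴ + 6⁴ = 625 + 625 + 1296 = 2546
2546 = (1,0,2,6,5)_7 → 1⁴ + 0⁴ + 2⁴ + 6⁴ + 5⁴ = 1 + 0 + 16 + 1296 + 625 = 1938
1938 = (5,4,3,6)_7 → 5⁴ + 4⁴ + 3⁴ + 6⁴ = 625 + 256 + 81 + 1296 = 2258
2258 = (6,4,0,4)_7 → 6⁴ + 4⁴ + 0⁴ + 4⁴ = 1296 + 256 + 0 + 256 = 1808
1808 = (5,1,6,2)_7 → 5⁴ + 1⁴ + 6⁴ + 2⁴ = 625 + 1 + 1296 + 16 = 1938  — 1938 already appeared earlier.

1938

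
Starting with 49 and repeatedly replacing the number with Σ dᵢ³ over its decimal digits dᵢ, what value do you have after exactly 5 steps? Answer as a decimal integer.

1459

49 → 4³ + 9³ = 64 + 729 = 793
793 → 7³ + 9³ + 3³ = 343 + 729 + 27 = 1099
1099 → 1³ + 0³ + 9³ + 9³ = 1 + 0 + 729 + 729 = 1459
1459 → 1³ + 4³ + 5³ + 9³ = 1 + 64 + 125 + 729 = 919
919 → 9³ + 1³ + 9³ = 729 + 1 + 729 = 1459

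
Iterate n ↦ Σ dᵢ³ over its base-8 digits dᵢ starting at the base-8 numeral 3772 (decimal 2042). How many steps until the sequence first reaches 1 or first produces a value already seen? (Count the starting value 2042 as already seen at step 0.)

9

2042 = (3,7,7,2)_8 → 3³ + 7³ + 7³ + 2³ = 27 + 343 + 343 + 8 = 721
721 = (1,3,2,1)_8 → 1³ + 3³ + 2³ + 1³ = 1 + 27 + 8 + 1 = 37
37 = (4,5)_8 → 4³ + 5³ = 64 + 125 = 189
189 = (2,7,5)_8 → 2³ + 7³ + 5³ = 8 + 343 + 125 = 476
476 = (7,3,4)_8 → 7³ + 3³ + 4³ = 343 + 27 + 64 = 434
434 = (6,6,2)_8 → 6³ + 6³ + 2³ = 216 + 216 + 8 = 440
440 = (6,7,0)_8 → 6³ + 7³ + 0³ = 216 + 343 + 0 = 559
559 = (1,0,5,7)_8 → 1³ + 0³ + 5³ + 7³ = 1 + 0 + 125 + 343 = 469
469 = (7,2,5)_8 → 7³ + 2³ + 5³ = 343 + 8 + 125 = 476  — 476 repeats.
That took 9 steps.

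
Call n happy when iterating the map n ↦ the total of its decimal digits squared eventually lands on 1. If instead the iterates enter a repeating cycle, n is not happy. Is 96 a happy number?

96 → 9² + 6² = 117
117 → 1² + 1² + 7² = 51
51 → 5² + 1² = 26
26 → 2² + 6² = 40
40 → 4² + 0² = 16
16 → 1² + 6² = 37
37 → 3² + 7² = 58
58 → 5² + 8² = 89
89 → 8² + 9² = 145
145 → 1² + 4² + 5² = 42
42 → 4² + 2² = 20
20 → 2² + 0² = 4
4 → 4² = 16  — 16 already seen; the sequence cycles without reaching 1.

not happy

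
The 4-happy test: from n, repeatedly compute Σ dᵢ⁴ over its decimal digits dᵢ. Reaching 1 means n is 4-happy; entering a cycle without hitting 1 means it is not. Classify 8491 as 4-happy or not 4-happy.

not 4-happy

8491 → 8⁴ + 4⁴ + 9⁴ + 1⁴ = 10914
10914 → 1⁴ + 0⁴ + 9⁴ + 1⁴ + 4⁴ = 6819
6819 → 6⁴ + 8⁴ + 1⁴ + 9⁴ = 11954
11954 → 1⁴ + 1⁴ + 9⁴ + 5⁴ + 4⁴ = 7444
7444 → 7⁴ + 4⁴ + 4⁴ + 4⁴ = 3169
3169 → 3⁴ + 1⁴ + 6⁴ + 9⁴ = 7939
7939 → 7⁴ + 9⁴ + 3⁴ + 9⁴ = 15604
15604 → 1⁴ + 5⁴ + 6⁴ + 0⁴ + 4⁴ = 2178
2178 → 2⁴ + 1⁴ + 7⁴ + 8⁴ = 6514
6514 → 6⁴ + 5⁴ + 1⁴ + 4⁴ = 2178  — 2178 already seen; the sequence cycles without reaching 1.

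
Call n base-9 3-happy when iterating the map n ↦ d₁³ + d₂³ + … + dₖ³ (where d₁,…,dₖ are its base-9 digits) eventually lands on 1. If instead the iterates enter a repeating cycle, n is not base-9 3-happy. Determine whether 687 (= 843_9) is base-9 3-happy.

687 = (8,4,3)_9 → 8³ + 4³ + 3³ = 512 + 64 + 27 = 603
603 = (7,4,0)_9 → 7³ + 4³ + 0³ = 343 + 64 + 0 = 407
407 = (5,0,2)_9 → 5³ + 0³ + 2³ = 125 + 0 + 8 = 133
133 = (1,5,7)_9 → 1³ + 5³ + 7³ = 1 + 125 + 343 = 469
469 = (5,7,1)_9 → 5³ + 7³ + 1³ = 125 + 343 + 1 = 469  — 469 already seen; the sequence cycles without reaching 1.

not base-9 3-happy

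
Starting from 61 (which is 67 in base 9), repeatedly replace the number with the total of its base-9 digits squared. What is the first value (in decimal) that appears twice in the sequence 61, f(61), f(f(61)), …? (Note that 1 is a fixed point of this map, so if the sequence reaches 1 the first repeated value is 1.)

65

61 = (6,7)_9 → 6² + 7² = 36 + 49 = 85
85 = (1,0,4)_9 → 1² + 0² + 4² = 1 + 0 + 16 = 17
17 = (1,8)_9 → 1² + 8² = 1 + 64 = 65
65 = (7,2)_9 → 7² + 2² = 49 + 4 = 53
53 = (5,8)_9 → 5² + 8² = 25 + 64 = 89
89 = (1,0,8)_9 → 1² + 0² + 8² = 1 + 0 + 64 = 65  — 65 already appeared earlier.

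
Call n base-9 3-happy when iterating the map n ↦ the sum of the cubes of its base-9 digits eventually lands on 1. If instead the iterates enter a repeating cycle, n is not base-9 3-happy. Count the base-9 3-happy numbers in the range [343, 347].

1

343: 343 → 73 → 513 → 243 → 27 → 27  (repeats 27)
344: 344 → 80 → 1024 → 496 → 218 → 232 → 694 → 638 → 1198 → 470 → 476 → 980 → 540 → 432 → 152 → 856 → 128 → 134 → 638  (repeats 638)
345: 345 → 99 → 9 → 1  (reaches 1)
346: 346 → 136 → 218 → 232 → 694 → 638 → 1198 → 470 → 476 → 980 → 540 → 432 → 152 → 856 → 128 → 134 → 638  (repeats 638)
347: 347 → 197 → 547 → 775 → 127 → 127  (repeats 127)
base-9 3-happy: 345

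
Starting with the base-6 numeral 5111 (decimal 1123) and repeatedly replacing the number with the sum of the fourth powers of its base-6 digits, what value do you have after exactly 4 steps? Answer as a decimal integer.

1123 = (5,1,1,1)_6 → 5⁴ + 1⁴ + 1⁴ + 1⁴ = 628
628 = (2,5,2,4)_6 → 2⁴ + 5⁴ + 2⁴ + 4⁴ = 913
913 = (4,1,2,1)_6 → 4⁴ + 1⁴ + 2⁴ + 1⁴ = 274
274 = (1,1,3,4)_6 → 1⁴ + 1⁴ + 3⁴ + 4⁴ = 339

339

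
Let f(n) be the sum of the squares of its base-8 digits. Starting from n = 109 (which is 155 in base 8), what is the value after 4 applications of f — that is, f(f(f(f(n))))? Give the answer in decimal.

109 = (1,5,5)_8 → 51
51 = (6,3)_8 → 45
45 = (5,5)_8 → 50
50 = (6,2)_8 → 40

40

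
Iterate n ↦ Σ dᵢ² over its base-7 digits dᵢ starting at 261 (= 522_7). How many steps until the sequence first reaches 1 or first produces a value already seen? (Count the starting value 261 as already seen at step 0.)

6

261 = (5,2,2)_7 → 5² + 2² + 2² = 33
33 = (4,5)_7 → 4² + 5² = 41
41 = (5,6)_7 → 5² + 6² = 61
61 = (1,1,5)_7 → 1² + 1² + 5² = 27
27 = (3,6)_7 → 3² + 6² = 45
45 = (6,3)_7 → 6² + 3² = 45  — 45 repeats.
That took 6 steps.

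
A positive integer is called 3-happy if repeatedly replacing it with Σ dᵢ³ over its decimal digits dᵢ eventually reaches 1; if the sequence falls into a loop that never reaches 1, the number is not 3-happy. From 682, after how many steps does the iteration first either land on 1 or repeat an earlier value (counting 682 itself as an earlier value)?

682 → 736
736 → 586
586 → 853
853 → 664
664 → 496
496 → 1009
1009 → 730
730 → 370
370 → 370  — 370 repeats.
That took 9 steps.

9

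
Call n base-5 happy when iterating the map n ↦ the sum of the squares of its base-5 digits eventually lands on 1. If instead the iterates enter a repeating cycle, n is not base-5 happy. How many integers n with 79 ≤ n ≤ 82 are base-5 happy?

79: 79 → 25 → 1  — base-5 happy
80: 80 → 10 → 4 → 16 → 10  — not base-5 happy
81: 81 → 11 → 5 → 1  — base-5 happy
82: 82 → 14 → 20 → 16 → 10 → 4 → 16  — not base-5 happy
base-5 happy: 79, 81

2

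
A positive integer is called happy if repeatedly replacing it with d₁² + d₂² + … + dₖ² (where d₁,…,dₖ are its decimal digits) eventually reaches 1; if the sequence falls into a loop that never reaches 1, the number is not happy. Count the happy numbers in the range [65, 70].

65: 65 → 61 → 37 → 58 → 89 → 145 → 42 → 20 → 4 → 16 → 37  (repeats 37)
66: 66 → 72 → 53 → 34 → 25 → 29 → 85 → 89 → 145 → 42 → 20 → 4 → 16 → 37 → 58 → 89  (repeats 89)
67: 67 → 85 → 89 → 145 → 42 → 20 → 4 → 16 → 37 → 58 → 89  (repeats 89)
68: 68 → 100 → 1  (reaches 1)
69: 69 → 117 → 51 → 26 → 40 → 16 → 37 → 58 → 89 → 145 → 42 → 20 → 4 → 16  (repeats 16)
70: 70 → 49 → 97 → 130 → 10 → 1  (reaches 1)
happy: 68, 70

2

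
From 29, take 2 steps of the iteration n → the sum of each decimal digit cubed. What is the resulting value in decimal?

29 → 2³ + 9³ = 8 + 729 = 737
737 → 7³ + 3³ + 7³ = 343 + 27 + 343 = 713

713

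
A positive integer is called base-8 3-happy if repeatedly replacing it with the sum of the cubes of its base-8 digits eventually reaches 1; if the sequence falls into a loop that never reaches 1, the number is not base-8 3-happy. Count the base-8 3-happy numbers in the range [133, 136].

1

133: 133 → 133  — not base-8 3-happy
134: 134 → 224 → 91 → 55 → 559 → 469 → 476 → 434 → 440 → 559  — not base-8 3-happy
135: 135 → 351 → 495 → 811 → 217 → 55 → 559 → 469 → 476 → 434 → 440 → 559  — not base-8 3-happy
136: 136 → 9 → 2 → 8 → 1  — base-8 3-happy
base-8 3-happy: 136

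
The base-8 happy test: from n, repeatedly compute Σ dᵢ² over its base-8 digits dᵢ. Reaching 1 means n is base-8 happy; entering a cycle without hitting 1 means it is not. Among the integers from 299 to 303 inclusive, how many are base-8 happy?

299: 299 → 50 → 40 → 25 → 10 → 5 → 25  (repeats 25)
300: 300 → 57 → 50 → 40 → 25 → 10 → 5 → 25  (repeats 25)
301: 301 → 66 → 5 → 25 → 10 → 5  (repeats 5)
302: 302 → 77 → 27 → 18 → 8 → 1  (reaches 1)
303: 303 → 90 → 14 → 37 → 41 → 26 → 13 → 26  (repeats 26)
base-8 happy: 302

1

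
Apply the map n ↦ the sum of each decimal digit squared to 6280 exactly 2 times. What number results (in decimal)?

6280 → 6² + 2² + 8² + 0² = 36 + 4 + 64 + 0 = 104
104 → 1² + 0² + 4² = 1 + 0 + 16 = 17

17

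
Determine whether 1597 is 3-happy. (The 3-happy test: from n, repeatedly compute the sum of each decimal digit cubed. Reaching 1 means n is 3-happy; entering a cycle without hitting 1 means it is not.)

3-happy

1597 → 1³ + 5³ + 9³ + 7³ = 1 + 125 + 729 + 343 = 1198
1198 → 1³ + 1³ + 9³ + 8³ = 1 + 1 + 729 + 512 = 1243
1243 → 1³ + 2³ + 4³ + 3³ = 1 + 8 + 64 + 27 = 100
100 → 1³ + 0³ + 0³ = 1 + 0 + 0 = 1  — reached 1.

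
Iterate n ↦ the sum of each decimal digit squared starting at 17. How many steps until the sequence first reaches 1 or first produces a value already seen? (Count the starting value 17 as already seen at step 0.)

17 → 1² + 7² = 1 + 49 = 50
50 → 5² + 0² = 25 + 0 = 25
25 → 2² + 5² = 4 + 25 = 29
29 → 2² + 9² = 4 + 81 = 85
85 → 8² + 5² = 64 + 25 = 89
89 → 8² + 9² = 64 + 81 = 145
145 → 1² + 4² + 5² = 1 + 16 + 25 = 42
42 → 4² + 2² = 16 + 4 = 20
20 → 2² + 0² = 4 + 0 = 4
4 → 4² = 16
16 → 1² + 6² = 1 + 36 = 37
37 → 3² + 7² = 9 + 49 = 58
58 → 5² + 8² = 25 + 64 = 89  — 89 repeats.
That took 13 steps.

13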